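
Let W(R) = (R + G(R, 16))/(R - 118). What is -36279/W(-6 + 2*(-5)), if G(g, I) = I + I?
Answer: 2430693/8 ≈ 3.0384e+5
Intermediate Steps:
G(g, I) = 2*I
W(R) = (32 + R)/(-118 + R) (W(R) = (R + 2*16)/(R - 118) = (R + 32)/(-118 + R) = (32 + R)/(-118 + R))
-36279/W(-6 + 2*(-5)) = -36279*(-118 + (-6 + 2*(-5)))/(32 + (-6 + 2*(-5))) = -36279*(-118 + (-6 - 10))/(32 + (-6 - 10)) = -36279*(-118 - 16)/(32 - 16) = -36279/(16/(-134)) = -36279/((-1/134*16)) = -36279/(-8/67) = -36279*(-67/8) = 2430693/8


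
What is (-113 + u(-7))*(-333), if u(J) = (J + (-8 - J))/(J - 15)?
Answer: 412587/11 ≈ 37508.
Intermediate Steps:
u(J) = -8/(-15 + J)
(-113 + u(-7))*(-333) = (-113 - 8/(-15 - 7))*(-333) = (-113 - 8/(-22))*(-333) = (-113 - 8*(-1/22))*(-333) = (-113 + 4/11)*(-333) = -1239/11*(-333) = 412587/11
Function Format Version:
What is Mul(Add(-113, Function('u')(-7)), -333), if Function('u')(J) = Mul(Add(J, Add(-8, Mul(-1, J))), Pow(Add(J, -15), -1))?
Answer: Rational(412587, 11) ≈ 37508.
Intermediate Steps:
Function('u')(J) = Mul(-8, Pow(Add(-15, J), -1))
Mul(Add(-113, Function('u')(-7)), -333) = Mul(Add(-113, Mul(-8, Pow(Add(-15, -7), -1))), -333) = Mul(Add(-113, Mul(-8, Pow(-22, -1))), -333) = Mul(Add(-113, Mul(-8, Rational(-1, 22))), -333) = Mul(Add(-113, Rational(4, 11)), -333) = Mul(Rational(-1239, 11), -333) = Rational(412587, 11)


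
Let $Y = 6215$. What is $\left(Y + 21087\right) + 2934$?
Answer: $30236$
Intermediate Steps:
$\left(Y + 21087\right) + 2934 = \left(6215 + 21087\right) + 2934 = 27302 + 2934 = 30236$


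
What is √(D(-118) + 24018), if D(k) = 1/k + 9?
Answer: √334551830/118 ≈ 155.01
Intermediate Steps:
D(k) = 9 + 1/k
√(D(-118) + 24018) = √((9 + 1/(-118)) + 24018) = √((9 - 1/118) + 24018) = √(1061/118 + 24018) = √(2835185/118) = √334551830/118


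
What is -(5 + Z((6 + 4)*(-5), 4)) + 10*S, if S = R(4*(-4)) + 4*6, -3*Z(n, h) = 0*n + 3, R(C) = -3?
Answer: 206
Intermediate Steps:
Z(n, h) = -1 (Z(n, h) = -(0*n + 3)/3 = -(0 + 3)/3 = -⅓*3 = -1)
S = 21 (S = -3 + 4*6 = -3 + 24 = 21)
-(5 + Z((6 + 4)*(-5), 4)) + 10*S = -(5 - 1) + 10*21 = -1*4 + 210 = -4 + 210 = 206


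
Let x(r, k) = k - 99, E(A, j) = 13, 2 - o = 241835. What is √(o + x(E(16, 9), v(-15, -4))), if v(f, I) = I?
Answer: 4*I*√15121 ≈ 491.87*I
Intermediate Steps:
o = -241833 (o = 2 - 1*241835 = 2 - 241835 = -241833)
x(r, k) = -99 + k
√(o + x(E(16, 9), v(-15, -4))) = √(-241833 + (-99 - 4)) = √(-241833 - 103) = √(-241936) = 4*I*√15121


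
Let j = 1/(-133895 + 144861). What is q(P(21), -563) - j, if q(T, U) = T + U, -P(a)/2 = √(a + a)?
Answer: -6173859/10966 - 2*√42 ≈ -575.96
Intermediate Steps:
j = 1/10966 ≈ 9.1191e-5
P(a) = -2*√2*√a (P(a) = -2*√(a + a) = -2*√2*√a)
q(P(21), -563) - j = (-2*√2*√21 - 563) - 1*1/10966 = (-2*√42 - 563) - 1/10966 = (-563 - 2*√42) - 1/10966 = -6173859/10966 - 2*√42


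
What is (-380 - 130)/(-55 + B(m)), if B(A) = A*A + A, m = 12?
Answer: -510/101 ≈ -5.0495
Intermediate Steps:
B(A) = A + A² (B(A) = A² + A = A + A²)
(-380 - 130)/(-55 + B(m)) = (-380 - 130)/(-55 + 12*(1 + 12)) = -510/(-55 + 12*13) = -510/(-55 + 156) = -510/101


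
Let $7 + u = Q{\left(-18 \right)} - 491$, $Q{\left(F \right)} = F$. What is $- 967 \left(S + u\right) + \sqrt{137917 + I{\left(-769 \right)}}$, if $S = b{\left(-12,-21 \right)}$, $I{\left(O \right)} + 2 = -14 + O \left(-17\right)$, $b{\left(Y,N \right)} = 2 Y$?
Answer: $522180 + \sqrt{150974} \approx 5.2257 \cdot 10^{5}$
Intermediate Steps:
$I{\left(O \right)} = -16 - 17 O$ ($I{\left(O \right)} = -2 + \left(-14 + O \left(-17\right)\right) = -2 - \left(14 + 17 O\right) = -16 - 17 O$)
$S = -24$ ($S = 2 \left(-12\right) = -24$)
$u = -516$ ($u = -7 - 509 = -516$)
$- 967 \left(S + u\right) + \sqrt{137917 + I{\left(-769 \right)}} = - 967 \left(-24 - 516\right) + \sqrt{137917 - -13057} = \left(-967\right) \left(-540\right) + \sqrt{137917 + \left(-16 + 13073\right)} = 522180 + \sqrt{137917 + 13057} = 522180 + \sqrt{150974}$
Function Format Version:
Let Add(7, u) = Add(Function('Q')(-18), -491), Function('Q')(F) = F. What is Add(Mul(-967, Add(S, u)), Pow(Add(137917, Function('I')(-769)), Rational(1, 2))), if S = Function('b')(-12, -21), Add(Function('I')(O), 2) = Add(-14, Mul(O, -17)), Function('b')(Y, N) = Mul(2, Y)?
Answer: Add(522180, Pow(150974, Rational(1, 2))) ≈ 5.2257e+5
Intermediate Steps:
Function('I')(O) = Add(-16, Mul(-17, O)) (Function('I')(O) = Add(-2, Add(-14, Mul(O, -17))) = Add(-2, Add(-14, Mul(-17, O))) = Add(-16, Mul(-17, O)))
S = -24 (S = Mul(2, -12) = -24)
u = -516 (u = Add(-7, Add(-18, -491)) = Add(-7, -509) = -516)
Add(Mul(-967, Add(S, u)), Pow(Add(137917, Function('I')(-769)), Rational(1, 2))) = Add(Mul(-967, Add(-24, -516)), Pow(Add(137917, Add(-16, Mul(-17, -769))), Rational(1, 2))) = Add(Mul(-967, -540), Pow(Add(137917, Add(-16, 13073)), Rational(1, 2))) = Add(522180, Pow(Add(137917, 13057), Rational(1, 2))) = Add(522180, Pow(150974, Rational(1, 2)))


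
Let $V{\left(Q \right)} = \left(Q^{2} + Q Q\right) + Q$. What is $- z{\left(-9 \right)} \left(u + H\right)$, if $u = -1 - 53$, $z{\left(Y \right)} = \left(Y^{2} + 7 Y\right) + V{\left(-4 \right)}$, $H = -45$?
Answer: $4554$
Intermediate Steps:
$V{\left(Q \right)} = Q + 2 Q^{2}$ ($V{\left(Q \right)} = \left(Q^{2} + Q^{2}\right) + Q = 2 Q^{2} + Q = Q + 2 Q^{2}$)
$z{\left(Y \right)} = 28 + Y^{2} + 7 Y$ ($z{\left(Y \right)} = \left(Y^{2} + 7 Y\right) - 4 \left(1 + 2 \left(-4\right)\right) = \left(Y^{2} + 7 Y\right) - 4 \left(1 - 8\right) = \left(Y^{2} + 7 Y\right) - -28 = \left(Y^{2} + 7 Y\right) + 28 = 28 + Y^{2} + 7 Y$)
$u = -54$ ($u = -1 - 53 = -54$)
$- z{\left(-9 \right)} \left(u + H\right) = - (28 + \left(-9\right)^{2} + 7 \left(-9\right)) \left(-54 - 45\right) = - (28 + 81 - 63) \left(-99\right) = \left(-1\right) 46 \left(-99\right) = \left(-46\right) \left(-99\right) = 4554$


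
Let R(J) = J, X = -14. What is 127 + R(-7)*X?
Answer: 225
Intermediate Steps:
127 + R(-7)*X = 127 - 7*(-14) = 127 + 98 = 225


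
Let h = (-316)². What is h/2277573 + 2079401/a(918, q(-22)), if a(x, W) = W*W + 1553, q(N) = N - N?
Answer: 4736142650141/3537070869 ≈ 1339.0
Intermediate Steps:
h = 99856
q(N) = 0
a(x, W) = 1553 + W² (a(x, W) = W² + 1553 = 1553 + W²)
h/2277573 + 2079401/a(918, q(-22)) = 99856/2277573 + 2079401/(1553 + 0²) = 99856*(1/2277573) + 2079401/(1553 + 0) = 99856/2277573 + 2079401/1553 = 4736142650141/3537070869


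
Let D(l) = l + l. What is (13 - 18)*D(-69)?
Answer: 690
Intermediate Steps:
D(l) = 2*l
(13 - 18)*D(-69) = (13 - 18)*(2*(-69)) = -5*(-138) = 690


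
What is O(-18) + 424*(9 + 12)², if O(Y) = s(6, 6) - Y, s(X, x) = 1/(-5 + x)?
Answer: 187003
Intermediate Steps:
O(Y) = 1 - Y (O(Y) = 1/(-5 + 6) - Y = 1/1 - Y = 1 - Y)
O(-18) + 424*(9 + 12)² = (1 - 1*(-18)) + 424*(9 + 12)² = (1 + 18) + 424*21² = 19 + 424*441 = 19 + 186984 = 187003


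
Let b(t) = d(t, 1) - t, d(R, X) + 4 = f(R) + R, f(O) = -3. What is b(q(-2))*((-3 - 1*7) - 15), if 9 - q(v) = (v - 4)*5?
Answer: 175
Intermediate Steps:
d(R, X) = -7 + R (d(R, X) = -4 + (-3 + R) = -7 + R)
q(v) = 29 - 5*v (q(v) = 9 - (v - 4)*5 = 9 - (-4 + v)*5 = 9 - (-20 + 5*v) = 9 + (20 - 5*v) = 29 - 5*v)
b(t) = -7 (b(t) = (-7 + t) - t = -7)
b(q(-2))*((-3 - 1*7) - 15) = -7*((-3 - 1*7) - 15) = -7*((-3 - 7) - 15) = -7*(-10 - 15) = -7*(-25) = 175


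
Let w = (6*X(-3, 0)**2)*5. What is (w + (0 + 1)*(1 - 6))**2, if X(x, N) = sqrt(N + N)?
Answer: 25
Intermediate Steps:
X(x, N) = sqrt(2)*sqrt(N) (X(x, N) = sqrt(2*N) = sqrt(2)*sqrt(N))
w = 0 (w = (6*(sqrt(2)*sqrt(0))**2)*5 = (6*(sqrt(2)*0)**2)*5 = (6*0**2)*5 = (6*0)*5 = 0*5 = 0)
(w + (0 + 1)*(1 - 6))**2 = (0 + (0 + 1)*(1 - 6))**2 = (0 + 1*(-5))**2 = (0 - 5)**2 = (-5)**2 = 25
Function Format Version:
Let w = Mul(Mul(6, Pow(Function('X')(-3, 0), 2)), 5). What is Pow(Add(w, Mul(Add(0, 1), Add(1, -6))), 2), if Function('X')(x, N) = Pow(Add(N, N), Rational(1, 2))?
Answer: 25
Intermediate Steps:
Function('X')(x, N) = Mul(Pow(2, Rational(1, 2)), Pow(N, Rational(1, 2))) (Function('X')(x, N) = Pow(Mul(2, N), Rational(1, 2)) = Mul(Pow(2, Rational(1, 2)), Pow(N, Rational(1, 2))))
w = 0 (w = Mul(Mul(6, Pow(Mul(Pow(2, Rational(1, 2)), Pow(0, Rational(1, 2))), 2)), 5) = Mul(Mul(6, Pow(Mul(Pow(2, Rational(1, 2)), 0), 2)), 5) = Mul(Mul(6, Pow(0, 2)), 5) = Mul(Mul(6, 0), 5) = Mul(0, 5) = 0)
Pow(Add(w, Mul(Add(0, 1), Add(1, -6))), 2) = Pow(Add(0, Mul(Add(0, 1), Add(1, -6))), 2) = Pow(Add(0, Mul(1, -5)), 2) = Pow(Add(0, -5), 2) = Pow(-5, 2) = 25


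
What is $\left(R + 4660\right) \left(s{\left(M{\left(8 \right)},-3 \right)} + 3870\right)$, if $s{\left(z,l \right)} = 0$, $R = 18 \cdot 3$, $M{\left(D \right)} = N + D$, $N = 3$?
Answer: $18243180$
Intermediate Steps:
$M{\left(D \right)} = 3 + D$
$R = 54$
$\left(R + 4660\right) \left(s{\left(M{\left(8 \right)},-3 \right)} + 3870\right) = \left(54 + 4660\right) \left(0 + 3870\right) = 4714 \cdot 3870 = 18243180$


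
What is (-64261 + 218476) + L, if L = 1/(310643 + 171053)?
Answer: 74284748641/481696 ≈ 1.5422e+5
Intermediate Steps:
L = 1/481696 ≈ 2.0760e-6
(-64261 + 218476) + L = (-64261 + 218476) + 1/481696 = 154215 + 1/481696 = 74284748641/481696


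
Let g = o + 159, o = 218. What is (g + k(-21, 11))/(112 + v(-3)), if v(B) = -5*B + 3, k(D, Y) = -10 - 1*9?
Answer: 179/65 ≈ 2.7538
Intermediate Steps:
k(D, Y) = -19 (k(D, Y) = -10 - 9 = -19)
v(B) = 3 - 5*B
g = 377 (g = 218 + 159 = 377)
(g + k(-21, 11))/(112 + v(-3)) = (377 - 19)/(112 + (3 - 5*(-3))) = 358/(112 + (3 + 15)) = 358/(112 + 18) = 358/130 = 358*(1/130) = 179/65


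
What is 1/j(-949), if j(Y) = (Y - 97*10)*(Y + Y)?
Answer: 1/3642262 ≈ 2.7455e-7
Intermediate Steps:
j(Y) = 2*Y*(-970 + Y) (j(Y) = (Y - 970)*(2*Y) = (-970 + Y)*(2*Y) = 2*Y*(-970 + Y))
1/j(-949) = 1/(2*(-949)*(-970 - 949)) = 1/(2*(-949)*(-1919)) = 1/3642262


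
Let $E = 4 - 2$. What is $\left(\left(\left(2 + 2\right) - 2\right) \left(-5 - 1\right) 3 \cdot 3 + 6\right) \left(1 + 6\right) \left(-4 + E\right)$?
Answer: $1428$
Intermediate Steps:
$E = 2$
$\left(\left(\left(2 + 2\right) - 2\right) \left(-5 - 1\right) 3 \cdot 3 + 6\right) \left(1 + 6\right) \left(-4 + E\right) = \left(\left(\left(2 + 2\right) - 2\right) \left(-5 - 1\right) 3 \cdot 3 + 6\right) \left(1 + 6\right) \left(-4 + 2\right) = \left(\left(4 - 2\right) \left(-6\right) 3 \cdot 3 + 6\right) 7 \left(-2\right) = \left(2 \left(-6\right) 3 \cdot 3 + 6\right) \left(-14\right) = \left(\left(-12\right) 3 \cdot 3 + 6\right) \left(-14\right) = \left(\left(-36\right) 3 + 6\right) \left(-14\right) = \left(-108 + 6\right) \left(-14\right) = \left(-102\right) \left(-14\right) = 1428$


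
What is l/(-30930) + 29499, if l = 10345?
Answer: 182478745/6186 ≈ 29499.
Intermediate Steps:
l/(-30930) + 29499 = 10345/(-30930) + 29499 = 10345*(-1/30930) + 29499 = -2069/6186 + 29499 = 182478745/6186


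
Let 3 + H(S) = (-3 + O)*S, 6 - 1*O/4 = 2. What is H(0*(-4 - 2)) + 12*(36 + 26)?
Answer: 741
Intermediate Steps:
O = 16 (O = 24 - 4*2 = 24 - 8 = 16)
H(S) = -3 + 13*S (H(S) = -3 + (-3 + 16)*S = -3 + 13*S)
H(0*(-4 - 2)) + 12*(36 + 26) = (-3 + 13*(0*(-4 - 2))) + 12*(36 + 26) = (-3 + 13*(0*(-6))) + 12*62 = (-3 + 13*0) + 744 = (-3 + 0) + 744 = -3 + 744 = 741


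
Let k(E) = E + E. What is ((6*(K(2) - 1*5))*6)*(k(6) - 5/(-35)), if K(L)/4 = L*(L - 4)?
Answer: -9180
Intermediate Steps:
K(L) = 4*L*(-4 + L) (K(L) = 4*(L*(L - 4)) = 4*(L*(-4 + L)) = 4*L*(-4 + L))
k(E) = 2*E
((6*(K(2) - 1*5))*6)*(k(6) - 5/(-35)) = ((6*(4*2*(-4 + 2) - 1*5))*6)*(2*6 - 5/(-35)) = ((6*(4*2*(-2) - 5))*6)*(12 - 5*(-1/35)) = ((6*(-16 - 5))*6)*(12 + ⅐) = ((6*(-21))*6)*(85/7) = -126*6*(85/7) = -756*85/7 = -9180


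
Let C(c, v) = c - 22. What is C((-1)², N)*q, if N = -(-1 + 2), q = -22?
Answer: 462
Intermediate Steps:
N = -1 (N = -1*1 = -1)
C(c, v) = -22 + c
C((-1)², N)*q = (-22 + (-1)²)*(-22) = (-22 + 1)*(-22) = -21*(-22) = 462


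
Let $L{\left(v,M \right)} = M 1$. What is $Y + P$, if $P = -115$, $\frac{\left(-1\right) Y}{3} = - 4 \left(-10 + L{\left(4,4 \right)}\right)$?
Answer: $-187$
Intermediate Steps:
$L{\left(v,M \right)} = M$
$Y = -72$ ($Y = - 3 \left(- 4 \left(-10 + 4\right)\right) = - 3 \left(\left(-4\right) \left(-6\right)\right) = \left(-3\right) 24 = -72$)
$Y + P = -72 - 115 = -187$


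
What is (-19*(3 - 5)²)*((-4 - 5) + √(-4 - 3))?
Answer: 684 - 76*I*√7 ≈ 684.0 - 201.08*I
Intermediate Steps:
(-19*(3 - 5)²)*((-4 - 5) + √(-4 - 3)) = (-19*(-2)²)*(-9 + √(-7)) = (-19*4)*(-9 + I*√7) = -76*(-9 + I*√7) = 684 - 76*I*√7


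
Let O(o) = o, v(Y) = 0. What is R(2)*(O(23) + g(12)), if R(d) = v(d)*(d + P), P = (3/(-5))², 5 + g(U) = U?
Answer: 0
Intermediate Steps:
g(U) = -5 + U
P = 9/25 (P = (3*(-⅕))² = (-⅗)² = 9/25 ≈ 0.36000)
R(d) = 0 (R(d) = 0*(d + 9/25) = 0*(9/25 + d) = 0)
R(2)*(O(23) + g(12)) = 0*(23 + (-5 + 12)) = 0*(23 + 7) = 0*30 = 0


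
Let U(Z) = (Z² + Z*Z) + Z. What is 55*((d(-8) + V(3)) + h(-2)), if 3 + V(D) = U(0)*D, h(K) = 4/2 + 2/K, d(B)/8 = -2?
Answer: -990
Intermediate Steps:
d(B) = -16 (d(B) = 8*(-2) = -16)
U(Z) = Z + 2*Z² (U(Z) = (Z² + Z²) + Z = 2*Z² + Z = Z + 2*Z²)
h(K) = 2 + 2/K (h(K) = 4*(½) + 2/K = 2 + 2/K)
V(D) = -3 (V(D) = -3 + (0*(1 + 2*0))*D = -3 + (0*(1 + 0))*D = -3 + (0*1)*D = -3 + 0*D = -3 + 0 = -3)
55*((d(-8) + V(3)) + h(-2)) = 55*((-16 - 3) + (2 + 2/(-2))) = 55*(-19 + (2 + 2*(-½))) = 55*(-19 + (2 - 1)) = 55*(-19 + 1) = 55*(-18) = -990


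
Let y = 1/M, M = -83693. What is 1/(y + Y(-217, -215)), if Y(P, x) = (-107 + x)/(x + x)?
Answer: 17993995/13474358 ≈ 1.3354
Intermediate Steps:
Y(P, x) = (-107 + x)/(2*x) (Y(P, x) = (-107 + x)/((2*x)) = (-107 + x)*(1/(2*x)) = (-107 + x)/(2*x))
y = -1/83693 (y = 1/(-83693) = -1/83693 ≈ -1.1948e-5)
1/(y + Y(-217, -215)) = 1/(-1/83693 + (½)*(-107 - 215)/(-215)) = 1/(-1/83693 + (½)*(-1/215)*(-322)) = 1/(-1/83693 + 161/215) = 1/(13474358/17993995) = 17993995/13474358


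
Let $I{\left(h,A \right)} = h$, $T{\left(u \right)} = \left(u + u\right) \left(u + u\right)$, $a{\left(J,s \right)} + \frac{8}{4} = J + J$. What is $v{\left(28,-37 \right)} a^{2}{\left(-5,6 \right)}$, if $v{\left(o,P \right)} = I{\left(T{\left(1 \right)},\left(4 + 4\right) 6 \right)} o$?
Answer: $16128$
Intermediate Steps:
$a{\left(J,s \right)} = -2 + 2 J$ ($a{\left(J,s \right)} = -2 + \left(J + J\right) = -2 + 2 J$)
$T{\left(u \right)} = 4 u^{2}$ ($T{\left(u \right)} = 2 u 2 u = 4 u^{2}$)
$v{\left(o,P \right)} = 4 o$ ($v{\left(o,P \right)} = 4 \cdot 1^{2} o = 4 \cdot 1 o = 4 o$)
$v{\left(28,-37 \right)} a^{2}{\left(-5,6 \right)} = 4 \cdot 28 \left(-2 + 2 \left(-5\right)\right)^{2} = 112 \left(-2 - 10\right)^{2} = 112 \left(-12\right)^{2} = 112 \cdot 144 = 16128$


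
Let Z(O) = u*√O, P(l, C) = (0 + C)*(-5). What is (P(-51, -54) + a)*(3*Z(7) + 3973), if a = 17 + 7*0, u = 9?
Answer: 1140251 + 7749*√7 ≈ 1.1608e+6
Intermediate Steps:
P(l, C) = -5*C (P(l, C) = C*(-5) = -5*C)
Z(O) = 9*√O
a = 17 (a = 17 + 0 = 17)
(P(-51, -54) + a)*(3*Z(7) + 3973) = (-5*(-54) + 17)*(3*(9*√7) + 3973) = (270 + 17)*(27*√7 + 3973) = 287*(3973 + 27*√7) = 1140251 + 7749*√7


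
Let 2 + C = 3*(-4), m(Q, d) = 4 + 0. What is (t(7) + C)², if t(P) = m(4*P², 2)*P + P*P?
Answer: 3969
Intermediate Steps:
m(Q, d) = 4
t(P) = P² + 4*P (t(P) = 4*P + P*P = 4*P + P² = P² + 4*P)
C = -14 (C = -2 + 3*(-4) = -2 - 12 = -14)
(t(7) + C)² = (7*(4 + 7) - 14)² = (7*11 - 14)² = (77 - 14)² = 63² = 3969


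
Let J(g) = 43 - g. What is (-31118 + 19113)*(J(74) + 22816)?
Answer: -273533925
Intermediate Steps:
(-31118 + 19113)*(J(74) + 22816) = (-31118 + 19113)*((43 - 1*74) + 22816) = -12005*((43 - 74) + 22816) = -12005*(-31 + 22816) = -12005*22785 = -273533925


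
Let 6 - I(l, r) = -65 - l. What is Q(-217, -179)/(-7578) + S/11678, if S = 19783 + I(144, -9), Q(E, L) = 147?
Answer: 24971363/14749314 ≈ 1.6931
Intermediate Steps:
I(l, r) = 71 + l (I(l, r) = 6 - (-65 - l) = 6 + (65 + l) = 71 + l)
S = 19998 (S = 19783 + (71 + 144) = 19783 + 215 = 19998)
Q(-217, -179)/(-7578) + S/11678 = 147/(-7578) + 19998/11678 = 147*(-1/7578) + 19998*(1/11678) = -49/2526 + 9999/5839 = 24971363/14749314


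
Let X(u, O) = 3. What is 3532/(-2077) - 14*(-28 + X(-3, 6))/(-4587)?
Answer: -16928234/9527199 ≈ -1.7768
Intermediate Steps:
3532/(-2077) - 14*(-28 + X(-3, 6))/(-4587) = 3532/(-2077) - 14*(-28 + 3)/(-4587) = 3532*(-1/2077) - 14*(-25)*(-1/4587) = -3532/2077 + 350*(-1/4587) = -3532/2077 - 350/4587 = -16928234/9527199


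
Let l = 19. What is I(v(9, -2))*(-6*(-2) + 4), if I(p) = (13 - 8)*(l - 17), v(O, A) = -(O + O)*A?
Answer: 160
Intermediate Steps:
v(O, A) = -2*A*O (v(O, A) = -2*O*A = -2*A*O)
I(p) = 10 (I(p) = (13 - 8)*(19 - 17) = 5*2 = 10)
I(v(9, -2))*(-6*(-2) + 4) = 10*(-6*(-2) + 4) = 10*(12 + 4) = 10*16 = 160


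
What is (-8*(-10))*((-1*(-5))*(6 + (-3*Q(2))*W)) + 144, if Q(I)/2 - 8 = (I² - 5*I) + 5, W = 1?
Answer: -14256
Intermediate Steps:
Q(I) = 26 - 10*I + 2*I² (Q(I) = 16 + 2*((I² - 5*I) + 5) = 16 + 2*(5 + I² - 5*I) = 16 + (10 - 10*I + 2*I²) = 26 - 10*I + 2*I²)
(-8*(-10))*((-1*(-5))*(6 + (-3*Q(2))*W)) + 144 = (-8*(-10))*((-1*(-5))*(6 - 3*(26 - 10*2 + 2*2²)*1)) + 144 = 80*(5*(6 - 3*(26 - 20 + 2*4)*1)) + 144 = 80*(5*(6 - 3*(26 - 20 + 8)*1)) + 144 = 80*(5*(6 - 3*14*1)) + 144 = 80*(5*(6 - 42*1)) + 144 = 80*(5*(6 - 42)) + 144 = 80*(5*(-36)) + 144 = 80*(-180) + 144 = -14400 + 144 = -14256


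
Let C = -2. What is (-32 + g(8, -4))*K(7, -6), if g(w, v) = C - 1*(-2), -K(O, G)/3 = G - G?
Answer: 0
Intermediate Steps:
K(O, G) = 0 (K(O, G) = -3*(G - G) = -3*0 = 0)
g(w, v) = 0 (g(w, v) = -2 - 1*(-2) = -2 + 2 = 0)
(-32 + g(8, -4))*K(7, -6) = (-32 + 0)*0 = -32*0 = 0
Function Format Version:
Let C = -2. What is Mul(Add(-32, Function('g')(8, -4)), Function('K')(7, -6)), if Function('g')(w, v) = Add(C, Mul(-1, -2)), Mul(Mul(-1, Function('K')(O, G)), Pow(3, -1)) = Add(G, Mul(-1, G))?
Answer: 0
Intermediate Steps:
Function('K')(O, G) = 0 (Function('K')(O, G) = Mul(-3, Add(G, Mul(-1, G))) = Mul(-3, 0) = 0)
Function('g')(w, v) = 0 (Function('g')(w, v) = Add(-2, Mul(-1, -2)) = Add(-2, 2) = 0)
Mul(Add(-32, Function('g')(8, -4)), Function('K')(7, -6)) = Mul(Add(-32, 0), 0) = Mul(-32, 0) = 0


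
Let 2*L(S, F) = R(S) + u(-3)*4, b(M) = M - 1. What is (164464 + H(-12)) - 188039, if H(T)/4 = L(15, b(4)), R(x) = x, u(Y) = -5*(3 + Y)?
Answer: -23545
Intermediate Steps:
u(Y) = -15 - 5*Y
b(M) = -1 + M
L(S, F) = S/2 (L(S, F) = (S + (-15 - 5*(-3))*4)/2 = (S + (-15 + 15)*4)/2 = (S + 0*4)/2 = (S + 0)/2 = S/2)
H(T) = 30 (H(T) = 4*((½)*15) = 4*(15/2) = 30)
(164464 + H(-12)) - 188039 = (164464 + 30) - 188039 = 164494 - 188039 = -23545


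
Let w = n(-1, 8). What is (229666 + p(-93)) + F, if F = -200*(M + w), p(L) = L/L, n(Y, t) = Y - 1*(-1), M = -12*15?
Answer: 265667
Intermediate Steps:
M = -180
n(Y, t) = 1 + Y (n(Y, t) = Y + 1 = 1 + Y)
p(L) = 1
w = 0 (w = 1 - 1 = 0)
F = 36000 (F = -200*(-180 + 0) = -200*(-180) = 36000)
(229666 + p(-93)) + F = (229666 + 1) + 36000 = 229667 + 36000 = 265667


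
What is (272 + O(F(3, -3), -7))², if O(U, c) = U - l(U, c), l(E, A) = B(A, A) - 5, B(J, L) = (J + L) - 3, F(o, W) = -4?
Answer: 84100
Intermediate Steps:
B(J, L) = -3 + J + L
l(E, A) = -8 + 2*A (l(E, A) = (-3 + A + A) - 5 = (-3 + 2*A) - 5 = -8 + 2*A)
O(U, c) = 8 + U - 2*c (O(U, c) = U - (-8 + 2*c) = U + (8 - 2*c) = 8 + U - 2*c)
(272 + O(F(3, -3), -7))² = (272 + (8 - 4 - 2*(-7)))² = (272 + (8 - 4 + 14))² = (272 + 18)² = 290² = 84100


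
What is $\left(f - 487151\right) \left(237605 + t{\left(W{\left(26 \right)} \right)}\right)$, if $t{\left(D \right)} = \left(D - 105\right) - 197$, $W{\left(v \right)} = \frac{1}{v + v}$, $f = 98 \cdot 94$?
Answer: $- \frac{5897651120823}{52} \approx -1.1342 \cdot 10^{11}$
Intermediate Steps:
$f = 9212$
$W{\left(v \right)} = \frac{1}{2 v}$
$t{\left(D \right)} = -302 + D$ ($t{\left(D \right)} = \left(-105 + D\right) - 197 = -302 + D$)
$\left(f - 487151\right) \left(237605 + t{\left(W{\left(26 \right)} \right)}\right) = \left(9212 - 487151\right) \left(237605 - \left(302 - \frac{1}{2 \cdot 26}\right)\right) = - 477939 \left(237605 + \left(-302 + \frac{1}{2} \cdot \frac{1}{26}\right)\right) = - 477939 \left(237605 + \left(-302 + \frac{1}{52}\right)\right) = - 477939 \left(237605 - \frac{15703}{52}\right) = \left(-477939\right) \frac{12339757}{52} = - \frac{5897651120823}{52}$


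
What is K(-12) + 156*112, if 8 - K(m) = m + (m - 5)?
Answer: 17509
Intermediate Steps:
K(m) = 13 - 2*m (K(m) = 8 - (m + (m - 5)) = 8 - (m + (-5 + m)) = 8 - (-5 + 2*m) = 8 + (5 - 2*m) = 13 - 2*m)
K(-12) + 156*112 = (13 - 2*(-12)) + 156*112 = (13 + 24) + 17472 = 37 + 17472 = 17509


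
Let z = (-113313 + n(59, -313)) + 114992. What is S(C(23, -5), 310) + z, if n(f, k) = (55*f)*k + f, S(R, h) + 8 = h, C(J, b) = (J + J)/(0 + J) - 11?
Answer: -1013645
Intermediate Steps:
C(J, b) = -9 (C(J, b) = (2*J)/J - 11 = 2 - 11 = -9)
S(R, h) = -8 + h
n(f, k) = f + 55*f*k (n(f, k) = 55*f*k + f = f + 55*f*k)
z = -1013947 (z = (-113313 + 59*(1 + 55*(-313))) + 114992 = (-113313 + 59*(1 - 17215)) + 114992 = (-113313 + 59*(-17214)) + 114992 = (-113313 - 1015626) + 114992 = -1128939 + 114992 = -1013947)
S(C(23, -5), 310) + z = (-8 + 310) - 1013947 = 302 - 1013947 = -1013645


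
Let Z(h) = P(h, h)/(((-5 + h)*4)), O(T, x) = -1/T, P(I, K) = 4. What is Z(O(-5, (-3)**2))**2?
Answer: 25/576 ≈ 0.043403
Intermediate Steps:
Z(h) = 4/(-20 + 4*h) (Z(h) = 4/(((-5 + h)*4)) = 4/(-20 + 4*h))
Z(O(-5, (-3)**2))**2 = (1/(-5 - 1/(-5)))**2 = (1/(-5 - 1*(-1/5)))**2 = (1/(-5 + 1/5))**2 = (1/(-24/5))**2 = (-5/24)**2 = 25/576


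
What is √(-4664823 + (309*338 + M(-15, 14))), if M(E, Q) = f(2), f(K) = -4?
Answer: I*√4560385 ≈ 2135.5*I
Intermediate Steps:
M(E, Q) = -4
√(-4664823 + (309*338 + M(-15, 14))) = √(-4664823 + (309*338 - 4)) = √(-4664823 + (104442 - 4)) = √(-4664823 + 104438) = √(-4560385) = I*√4560385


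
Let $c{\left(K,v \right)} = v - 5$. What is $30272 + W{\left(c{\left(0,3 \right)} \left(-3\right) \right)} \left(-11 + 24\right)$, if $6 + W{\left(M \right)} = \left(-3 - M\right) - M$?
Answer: $29999$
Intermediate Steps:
$c{\left(K,v \right)} = -5 + v$ ($c{\left(K,v \right)} = v - 5 = -5 + v$)
$W{\left(M \right)} = -9 - 2 M$ ($W{\left(M \right)} = -6 - \left(3 + 2 M\right) = -9 - 2 M$)
$30272 + W{\left(c{\left(0,3 \right)} \left(-3\right) \right)} \left(-11 + 24\right) = 30272 + \left(-9 - 2 \left(-5 + 3\right) \left(-3\right)\right) \left(-11 + 24\right) = 30272 + \left(-9 - 2 \left(\left(-2\right) \left(-3\right)\right)\right) 13 = 30272 + \left(-9 - 12\right) 13 = 30272 - 273 = 29999$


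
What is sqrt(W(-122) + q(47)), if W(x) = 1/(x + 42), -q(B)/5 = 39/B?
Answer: I*sqrt(3677045)/940 ≈ 2.04*I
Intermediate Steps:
q(B) = -195/B
W(x) = 1/(42 + x)
sqrt(W(-122) + q(47)) = sqrt(1/(42 - 122) - 195/47) = sqrt(1/(-80) - 195*1/47) = sqrt(-1/80 - 195/47) = sqrt(-15647/3760) = I*sqrt(3677045)/940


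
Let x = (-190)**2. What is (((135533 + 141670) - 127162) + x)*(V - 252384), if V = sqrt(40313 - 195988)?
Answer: -46979010144 + 930705*I*sqrt(6227) ≈ -4.6979e+10 + 7.3443e+7*I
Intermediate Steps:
V = 5*I*sqrt(6227) (V = sqrt(-155675) = 5*I*sqrt(6227) ≈ 394.56*I)
x = 36100
(((135533 + 141670) - 127162) + x)*(V - 252384) = (((135533 + 141670) - 127162) + 36100)*(5*I*sqrt(6227) - 252384) = ((277203 - 127162) + 36100)*(-252384 + 5*I*sqrt(6227)) = (150041 + 36100)*(-252384 + 5*I*sqrt(6227)) = 186141*(-252384 + 5*I*sqrt(6227)) = -46979010144 + 930705*I*sqrt(6227)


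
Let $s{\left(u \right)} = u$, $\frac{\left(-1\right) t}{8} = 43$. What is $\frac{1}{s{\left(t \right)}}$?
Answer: $- \frac{1}{344} \approx -0.002907$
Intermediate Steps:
$t = -344$ ($t = \left(-8\right) 43 = -344$)
$\frac{1}{s{\left(t \right)}} = \frac{1}{-344} = - \frac{1}{344}$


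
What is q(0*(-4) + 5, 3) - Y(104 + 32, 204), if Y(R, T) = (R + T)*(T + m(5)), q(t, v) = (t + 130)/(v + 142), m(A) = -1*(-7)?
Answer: -2080433/29 ≈ -71739.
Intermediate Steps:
m(A) = 7
q(t, v) = (130 + t)/(142 + v)
Y(R, T) = (7 + T)*(R + T) (Y(R, T) = (R + T)*(T + 7) = (R + T)*(7 + T) = (7 + T)*(R + T))
q(0*(-4) + 5, 3) - Y(104 + 32, 204) = (130 + (0*(-4) + 5))/(142 + 3) - (204**2 + 7*(104 + 32) + 7*204 + (104 + 32)*204) = (130 + (0 + 5))/145 - (41616 + 7*136 + 1428 + 136*204) = (130 + 5)/145 - (41616 + 952 + 1428 + 27744) = (1/145)*135 - 1*71740 = 27/29 - 71740 = -2080433/29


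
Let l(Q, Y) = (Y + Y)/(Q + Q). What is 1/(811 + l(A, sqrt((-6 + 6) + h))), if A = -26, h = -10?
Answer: 274118/222309703 + 13*I*sqrt(10)/222309703 ≈ 0.001233 + 1.8492e-7*I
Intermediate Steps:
l(Q, Y) = Y/Q (l(Q, Y) = (2*Y)/((2*Q)) = (2*Y)*(1/(2*Q)) = Y/Q)
1/(811 + l(A, sqrt((-6 + 6) + h))) = 1/(811 + sqrt((-6 + 6) - 10)/(-26)) = 1/(811 + sqrt(0 - 10)*(-1/26)) = 1/(811 + sqrt(-10)*(-1/26)) = 1/(811 + (I*sqrt(10))*(-1/26)) = 1/(811 - I*sqrt(10)/26)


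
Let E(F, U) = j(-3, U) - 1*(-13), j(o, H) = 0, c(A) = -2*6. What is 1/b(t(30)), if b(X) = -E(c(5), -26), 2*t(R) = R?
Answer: -1/13 ≈ -0.076923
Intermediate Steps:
t(R) = R/2
c(A) = -12
E(F, U) = 13 (E(F, U) = 0 - 1*(-13) = 0 + 13 = 13)
b(X) = -13 (b(X) = -1*13 = -13)
1/b(t(30)) = 1/(-13) = -1/13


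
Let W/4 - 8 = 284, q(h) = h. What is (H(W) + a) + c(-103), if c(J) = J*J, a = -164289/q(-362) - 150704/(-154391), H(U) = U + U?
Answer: 748909419037/55889542 ≈ 13400.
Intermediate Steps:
W = 1168 (W = 32 + 4*284 = 32 + 1136 = 1168)
H(U) = 2*U
a = 25419297847/55889542 (a = -164289/(-362) - 150704/(-154391) = -164289*(-1/362) - 150704*(-1/154391) = 164289/362 + 150704/154391 = 25419297847/55889542 ≈ 454.81)
c(J) = J²
(H(W) + a) + c(-103) = (2*1168 + 25419297847/55889542) + (-103)² = (2336 + 25419297847/55889542) + 10609 = 155977267959/55889542 + 10609 = 748909419037/55889542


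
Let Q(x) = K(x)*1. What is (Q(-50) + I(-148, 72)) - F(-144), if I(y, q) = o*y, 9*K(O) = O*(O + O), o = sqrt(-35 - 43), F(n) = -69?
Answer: 5621/9 - 148*I*sqrt(78) ≈ 624.56 - 1307.1*I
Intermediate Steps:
o = I*sqrt(78) (o = sqrt(-78) = I*sqrt(78) ≈ 8.8318*I)
K(O) = 2*O**2/9 (K(O) = (O*(O + O))/9 = (O*(2*O))/9 = (2*O**2)/9 = 2*O**2/9)
Q(x) = 2*x**2/9 (Q(x) = (2*x**2/9)*1 = 2*x**2/9)
I(y, q) = I*y*sqrt(78) (I(y, q) = (I*sqrt(78))*y = I*y*sqrt(78))
(Q(-50) + I(-148, 72)) - F(-144) = ((2/9)*(-50)**2 + I*(-148)*sqrt(78)) - 1*(-69) = ((2/9)*2500 - 148*I*sqrt(78)) + 69 = (5000/9 - 148*I*sqrt(78)) + 69 = 5621/9 - 148*I*sqrt(78)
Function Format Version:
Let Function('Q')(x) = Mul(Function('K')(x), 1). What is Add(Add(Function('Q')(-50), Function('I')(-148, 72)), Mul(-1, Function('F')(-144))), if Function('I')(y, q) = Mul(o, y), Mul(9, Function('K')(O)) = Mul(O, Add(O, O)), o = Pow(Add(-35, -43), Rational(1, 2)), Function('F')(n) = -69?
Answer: Add(Rational(5621, 9), Mul(-148, I, Pow(78, Rational(1, 2)))) ≈ Add(624.56, Mul(-1307.1, I))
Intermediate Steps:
o = Mul(I, Pow(78, Rational(1, 2))) (o = Pow(-78, Rational(1, 2)) = Mul(I, Pow(78, Rational(1, 2))) ≈ Mul(8.8318, I))
Function('K')(O) = Mul(Rational(2, 9), Pow(O, 2)) (Function('K')(O) = Mul(Rational(1, 9), Mul(O, Add(O, O))) = Mul(Rational(1, 9), Mul(O, Mul(2, O))) = Mul(Rational(1, 9), Mul(2, Pow(O, 2))) = Mul(Rational(2, 9), Pow(O, 2)))
Function('Q')(x) = Mul(Rational(2, 9), Pow(x, 2)) (Function('Q')(x) = Mul(Mul(Rational(2, 9), Pow(x, 2)), 1) = Mul(Rational(2, 9), Pow(x, 2)))
Function('I')(y, q) = Mul(I, y, Pow(78, Rational(1, 2))) (Function('I')(y, q) = Mul(Mul(I, Pow(78, Rational(1, 2))), y) = Mul(I, y, Pow(78, Rational(1, 2))))
Add(Add(Function('Q')(-50), Function('I')(-148, 72)), Mul(-1, Function('F')(-144))) = Add(Add(Mul(Rational(2, 9), Pow(-50, 2)), Mul(I, -148, Pow(78, Rational(1, 2)))), Mul(-1, -69)) = Add(Add(Mul(Rational(2, 9), 2500), Mul(-148, I, Pow(78, Rational(1, 2)))), 69) = Add(Add(Rational(5000, 9), Mul(-148, I, Pow(78, Rational(1, 2)))), 69) = Add(Rational(5621, 9), Mul(-148, I, Pow(78, Rational(1, 2))))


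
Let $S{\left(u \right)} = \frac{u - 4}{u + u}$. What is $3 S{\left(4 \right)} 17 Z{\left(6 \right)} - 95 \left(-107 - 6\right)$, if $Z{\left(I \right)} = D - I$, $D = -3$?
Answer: $10735$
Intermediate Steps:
$Z{\left(I \right)} = -3 - I$
$S{\left(u \right)} = \frac{-4 + u}{2 u}$
$3 S{\left(4 \right)} 17 Z{\left(6 \right)} - 95 \left(-107 - 6\right) = 3 \frac{-4 + 4}{2 \cdot 4} \cdot 17 \left(-3 - 6\right) - 95 \left(-107 - 6\right) = 3 \cdot \frac{1}{2} \cdot \frac{1}{4} \cdot 0 \cdot 17 \left(-3 - 6\right) - 95 \left(-113\right) = 3 \cdot 0 \cdot 17 \left(-9\right) - -10735 = 3 \cdot 0 \left(-9\right) + 10735 = 3 \cdot 0 + 10735 = 0 + 10735 = 10735$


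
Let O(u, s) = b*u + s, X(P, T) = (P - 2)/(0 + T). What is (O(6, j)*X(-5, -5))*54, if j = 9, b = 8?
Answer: 21546/5 ≈ 4309.2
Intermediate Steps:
X(P, T) = (-2 + P)/T
O(u, s) = s + 8*u (O(u, s) = 8*u + s = s + 8*u)
(O(6, j)*X(-5, -5))*54 = ((9 + 8*6)*((-2 - 5)/(-5)))*54 = ((9 + 48)*(-⅕*(-7)))*54 = (57*(7/5))*54 = (399/5)*54 = 21546/5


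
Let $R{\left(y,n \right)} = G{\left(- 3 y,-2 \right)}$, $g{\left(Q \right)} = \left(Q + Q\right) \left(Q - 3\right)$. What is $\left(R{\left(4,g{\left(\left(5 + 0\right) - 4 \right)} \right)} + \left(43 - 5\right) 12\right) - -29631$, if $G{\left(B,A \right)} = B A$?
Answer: $30111$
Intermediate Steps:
$G{\left(B,A \right)} = A B$
$g{\left(Q \right)} = 2 Q \left(-3 + Q\right)$
$R{\left(y,n \right)} = 6 y$ ($R{\left(y,n \right)} = - 2 \left(- 3 y\right) = 6 y$)
$\left(R{\left(4,g{\left(\left(5 + 0\right) - 4 \right)} \right)} + \left(43 - 5\right) 12\right) - -29631 = \left(6 \cdot 4 + \left(43 - 5\right) 12\right) - -29631 = \left(24 + 38 \cdot 12\right) + 29631 = \left(24 + 456\right) + 29631 = 480 + 29631 = 30111$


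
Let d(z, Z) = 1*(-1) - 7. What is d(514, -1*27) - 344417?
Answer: -344425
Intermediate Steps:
d(z, Z) = -8 (d(z, Z) = -1 - 7 = -8)
d(514, -1*27) - 344417 = -8 - 344417 = -344425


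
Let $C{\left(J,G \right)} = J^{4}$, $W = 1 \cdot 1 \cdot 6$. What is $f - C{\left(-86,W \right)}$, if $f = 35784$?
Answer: $-54665032$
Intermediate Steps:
$W = 6$ ($W = 1 \cdot 6 = 6$)
$f - C{\left(-86,W \right)} = 35784 - \left(-86\right)^{4} = 35784 - 54700816 = -54665032$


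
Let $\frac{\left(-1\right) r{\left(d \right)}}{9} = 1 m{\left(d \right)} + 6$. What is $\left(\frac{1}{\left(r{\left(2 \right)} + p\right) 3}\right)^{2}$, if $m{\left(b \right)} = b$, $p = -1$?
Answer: $\frac{1}{47961} \approx 2.085 \cdot 10^{-5}$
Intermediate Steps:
$r{\left(d \right)} = -54 - 9 d$ ($r{\left(d \right)} = - 9 \left(1 d + 6\right) = - 9 \left(d + 6\right) = - 9 \left(6 + d\right) = -54 - 9 d$)
$\left(\frac{1}{\left(r{\left(2 \right)} + p\right) 3}\right)^{2} = \left(\frac{1}{\left(\left(-54 - 18\right) - 1\right) 3}\right)^{2} = \left(\frac{1}{\left(-72 - 1\right) 3}\right)^{2} = \left(\frac{1}{\left(-73\right) 3}\right)^{2} = \left(\frac{1}{-219}\right)^{2} = \left(- \frac{1}{219}\right)^{2} = \frac{1}{47961}$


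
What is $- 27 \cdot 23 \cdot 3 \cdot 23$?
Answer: $-42849$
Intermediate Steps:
$- 27 \cdot 23 \cdot 3 \cdot 23 = \left(-27\right) 69 \cdot 23 = \left(-1863\right) 23 = -42849$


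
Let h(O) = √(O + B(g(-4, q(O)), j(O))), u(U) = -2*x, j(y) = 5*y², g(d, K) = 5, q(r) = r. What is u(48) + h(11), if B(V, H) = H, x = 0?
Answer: 2*√154 ≈ 24.819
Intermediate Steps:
u(U) = 0 (u(U) = -2*0 = 0)
h(O) = √(O + 5*O²)
u(48) + h(11) = 0 + √(11*(1 + 5*11)) = 0 + √(11*(1 + 55)) = 0 + √(11*56) = 0 + √616 = 0 + 2*√154 = 2*√154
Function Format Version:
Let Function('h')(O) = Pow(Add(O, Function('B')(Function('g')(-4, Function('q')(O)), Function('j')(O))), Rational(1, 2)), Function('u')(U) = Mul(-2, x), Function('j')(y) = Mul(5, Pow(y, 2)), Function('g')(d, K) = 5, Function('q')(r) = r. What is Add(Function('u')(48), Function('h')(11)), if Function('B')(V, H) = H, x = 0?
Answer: Mul(2, Pow(154, Rational(1, 2))) ≈ 24.819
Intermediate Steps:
Function('u')(U) = 0 (Function('u')(U) = Mul(-2, 0) = 0)
Function('h')(O) = Pow(Add(O, Mul(5, Pow(O, 2))), Rational(1, 2))
Add(Function('u')(48), Function('h')(11)) = Add(0, Pow(Mul(11, Add(1, Mul(5, 11))), Rational(1, 2))) = Add(0, Pow(Mul(11, Add(1, 55)), Rational(1, 2))) = Add(0, Pow(Mul(11, 56), Rational(1, 2))) = Add(0, Pow(616, Rational(1, 2))) = Add(0, Mul(2, Pow(154, Rational(1, 2)))) = Mul(2, Pow(154, Rational(1, 2)))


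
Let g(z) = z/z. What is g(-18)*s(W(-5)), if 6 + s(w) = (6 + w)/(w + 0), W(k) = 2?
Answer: -2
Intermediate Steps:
g(z) = 1
s(w) = -6 + (6 + w)/w (s(w) = -6 + (6 + w)/(w + 0) = -6 + (6 + w)/w)
g(-18)*s(W(-5)) = 1*(-5 + 6/2) = 1*(-5 + 6*(1/2)) = 1*(-5 + 3) = 1*(-2) = -2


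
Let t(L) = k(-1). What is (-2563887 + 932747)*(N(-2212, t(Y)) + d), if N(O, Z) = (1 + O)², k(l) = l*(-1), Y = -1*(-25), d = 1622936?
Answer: -10621097970980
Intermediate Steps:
Y = 25
k(l) = -l
t(L) = 1 (t(L) = -1*(-1) = 1)
(-2563887 + 932747)*(N(-2212, t(Y)) + d) = (-2563887 + 932747)*((1 - 2212)² + 1622936) = -1631140*((-2211)² + 1622936) = -1631140*(4888521 + 1622936) = -1631140*6511457 = -10621097970980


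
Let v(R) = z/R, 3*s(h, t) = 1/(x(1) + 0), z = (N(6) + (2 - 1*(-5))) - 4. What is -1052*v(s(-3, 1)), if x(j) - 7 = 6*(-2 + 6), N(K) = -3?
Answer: 0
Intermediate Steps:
x(j) = 31 (x(j) = 7 + 6*(-2 + 6) = 7 + 6*4 = 7 + 24 = 31)
z = 0 (z = (-3 + (2 - 1*(-5))) - 4 = (-3 + (2 + 5)) - 4 = (-3 + 7) - 4 = 4 - 4 = 0)
s(h, t) = 1/93 (s(h, t) = 1/(3*(31 + 0)) = (1/3)/31 = (1/3)*(1/31) = 1/93)
v(R) = 0 (v(R) = 0/R = 0)
-1052*v(s(-3, 1)) = -1052*0 = 0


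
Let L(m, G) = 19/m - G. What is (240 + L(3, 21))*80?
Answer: 54080/3 ≈ 18027.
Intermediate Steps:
L(m, G) = -G + 19/m
(240 + L(3, 21))*80 = (240 + (-1*21 + 19/3))*80 = (240 + (-21 + 19*(⅓)))*80 = (240 + (-21 + 19/3))*80 = (240 - 44/3)*80 = (676/3)*80 = 54080/3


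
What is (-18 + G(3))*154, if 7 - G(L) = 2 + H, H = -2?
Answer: -1694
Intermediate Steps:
G(L) = 7 (G(L) = 7 - (2 - 2) = 7 - 1*0 = 7 + 0 = 7)
(-18 + G(3))*154 = (-18 + 7)*154 = -11*154 = -1694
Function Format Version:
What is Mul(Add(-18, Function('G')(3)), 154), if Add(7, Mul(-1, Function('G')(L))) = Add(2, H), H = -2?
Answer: -1694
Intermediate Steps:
Function('G')(L) = 7 (Function('G')(L) = Add(7, Mul(-1, Add(2, -2))) = Add(7, Mul(-1, 0)) = Add(7, 0) = 7)
Mul(Add(-18, Function('G')(3)), 154) = Mul(Add(-18, 7), 154) = Mul(-11, 154) = -1694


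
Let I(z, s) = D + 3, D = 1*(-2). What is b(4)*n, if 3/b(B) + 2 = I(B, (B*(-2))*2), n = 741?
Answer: -2223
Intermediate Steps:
D = -2
I(z, s) = 1 (I(z, s) = -2 + 3 = 1)
b(B) = -3 (b(B) = 3/(-2 + 1) = 3/(-1) = 3*(-1) = -3)
b(4)*n = -3*741 = -2223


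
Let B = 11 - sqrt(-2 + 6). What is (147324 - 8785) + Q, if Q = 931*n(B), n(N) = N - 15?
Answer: 132953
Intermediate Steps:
B = 9 (B = 11 - sqrt(4) = 11 - 1*2 = 11 - 2 = 9)
n(N) = -15 + N
Q = -5586 (Q = 931*(-15 + 9) = 931*(-6) = -5586)
(147324 - 8785) + Q = (147324 - 8785) - 5586 = 138539 - 5586 = 132953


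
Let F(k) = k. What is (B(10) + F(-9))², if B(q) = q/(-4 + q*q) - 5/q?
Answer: 203401/2304 ≈ 88.282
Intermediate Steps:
B(q) = -5/q + q/(-4 + q²) (B(q) = q/(-4 + q²) - 5/q = -5/q + q/(-4 + q²))
(B(10) + F(-9))² = (4*(5 - 1*10²)/(10*(-4 + 10²)) - 9)² = (4*(⅒)*(5 - 1*100)/(-4 + 100) - 9)² = (4*(⅒)*(5 - 100)/96 - 9)² = (4*(⅒)*(1/96)*(-95) - 9)² = (-19/48 - 9)² = (-451/48)² = 203401/2304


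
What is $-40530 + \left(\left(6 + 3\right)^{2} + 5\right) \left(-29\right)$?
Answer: $-43024$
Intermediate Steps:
$-40530 + \left(\left(6 + 3\right)^{2} + 5\right) \left(-29\right) = -40530 + \left(9^{2} + 5\right) \left(-29\right) = -40530 + \left(81 + 5\right) \left(-29\right) = -40530 + 86 \left(-29\right) = -40530 - 2494 = -43024$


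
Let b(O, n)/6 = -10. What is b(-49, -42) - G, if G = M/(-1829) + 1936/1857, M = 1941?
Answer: -203723687/3396453 ≈ -59.981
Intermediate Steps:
b(O, n) = -60 (b(O, n) = 6*(-10) = -60)
G = -63493/3396453 (G = 1941/(-1829) + 1936/1857 = 1941*(-1/1829) + 1936*(1/1857) = -1941/1829 + 1936/1857 = -63493/3396453 ≈ -0.018694)
b(-49, -42) - G = -60 - 1*(-63493/3396453) = -60 + 63493/3396453 = -203723687/3396453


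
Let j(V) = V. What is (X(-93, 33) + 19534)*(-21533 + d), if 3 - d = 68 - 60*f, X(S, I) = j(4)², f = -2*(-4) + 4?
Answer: -408164900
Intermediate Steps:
f = 12 (f = 8 + 4 = 12)
X(S, I) = 16 (X(S, I) = 4² = 16)
d = 655 (d = 3 - (68 - 60*12) = 3 - (68 - 720) = 3 - 1*(-652) = 3 + 652 = 655)
(X(-93, 33) + 19534)*(-21533 + d) = (16 + 19534)*(-21533 + 655) = 19550*(-20878) = -408164900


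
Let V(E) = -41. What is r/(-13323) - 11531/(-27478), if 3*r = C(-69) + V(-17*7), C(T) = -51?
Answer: 463410515/1098268182 ≈ 0.42195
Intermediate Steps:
r = -92/3 (r = (-51 - 41)/3 = (⅓)*(-92) = -92/3 ≈ -30.667)
r/(-13323) - 11531/(-27478) = -92/3/(-13323) - 11531/(-27478) = -92/3*(-1/13323) - 11531*(-1/27478) = 92/39969 + 11531/27478 = 463410515/1098268182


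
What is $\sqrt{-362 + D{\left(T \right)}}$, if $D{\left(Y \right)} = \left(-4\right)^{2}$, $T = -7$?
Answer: $i \sqrt{346} \approx 18.601 i$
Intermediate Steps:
$D{\left(Y \right)} = 16$
$\sqrt{-362 + D{\left(T \right)}} = \sqrt{-362 + 16} = \sqrt{-346} = i \sqrt{346}$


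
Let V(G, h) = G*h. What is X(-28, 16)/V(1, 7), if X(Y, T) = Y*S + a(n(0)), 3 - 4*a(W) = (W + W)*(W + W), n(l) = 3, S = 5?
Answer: -593/28 ≈ -21.179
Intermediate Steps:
a(W) = ¾ - W² (a(W) = ¾ - (W + W)*(W + W)/4 = ¾ - 2*W*2*W/4 = ¾ - W²)
X(Y, T) = -33/4 + 5*Y (X(Y, T) = Y*5 + (¾ - 1*3²) = 5*Y + (¾ - 1*9) = 5*Y + (¾ - 9) = 5*Y - 33/4 = -33/4 + 5*Y)
X(-28, 16)/V(1, 7) = (-33/4 + 5*(-28))/((1*7)) = (-33/4 - 140)/7 = -593/4*⅐ = -593/28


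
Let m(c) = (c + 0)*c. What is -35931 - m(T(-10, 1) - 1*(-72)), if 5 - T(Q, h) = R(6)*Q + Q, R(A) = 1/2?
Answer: -44395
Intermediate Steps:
R(A) = ½
T(Q, h) = 5 - 3*Q/2 (T(Q, h) = 5 - (Q/2 + Q) = 5 - 3*Q/2)
m(c) = c² (m(c) = c*c = c²)
-35931 - m(T(-10, 1) - 1*(-72)) = -35931 - ((5 - 3/2*(-10)) - 1*(-72))² = -35931 - ((5 + 15) + 72)² = -35931 - (20 + 72)² = -35931 - 1*92² = -35931 - 1*8464 = -35931 - 8464 = -44395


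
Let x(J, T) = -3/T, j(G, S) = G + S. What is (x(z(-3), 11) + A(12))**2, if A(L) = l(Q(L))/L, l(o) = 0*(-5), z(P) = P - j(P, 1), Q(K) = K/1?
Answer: 9/121 ≈ 0.074380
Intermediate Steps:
Q(K) = K (Q(K) = K*1 = K)
z(P) = -1 (z(P) = P - (P + 1) = P - (1 + P) = P + (-1 - P) = -1)
l(o) = 0
A(L) = 0 (A(L) = 0/L = 0)
(x(z(-3), 11) + A(12))**2 = (-3/11 + 0)**2 = (-3/11)**2 = 9/121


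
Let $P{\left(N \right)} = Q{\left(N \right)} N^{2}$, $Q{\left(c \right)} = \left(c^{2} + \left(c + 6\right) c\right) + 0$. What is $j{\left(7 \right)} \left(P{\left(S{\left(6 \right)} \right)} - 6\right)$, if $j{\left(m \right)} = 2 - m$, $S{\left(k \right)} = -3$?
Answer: $30$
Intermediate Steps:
$Q{\left(c \right)} = c^{2} + c \left(6 + c\right)$ ($Q{\left(c \right)} = \left(c^{2} + \left(6 + c\right) c\right) + 0 = \left(c^{2} + c \left(6 + c\right)\right) + 0 = c^{2} + c \left(6 + c\right)$)
$P{\left(N \right)} = 2 N^{3} \left(3 + N\right)$ ($P{\left(N \right)} = 2 N \left(3 + N\right) N^{2} = 2 N^{3} \left(3 + N\right)$)
$j{\left(7 \right)} \left(P{\left(S{\left(6 \right)} \right)} - 6\right) = \left(2 - 7\right) \left(2 \left(-3\right)^{3} \left(3 - 3\right) - 6\right) = \left(2 - 7\right) \left(2 \left(-27\right) 0 - 6\right) = - 5 \left(0 - 6\right) = \left(-5\right) \left(-6\right) = 30$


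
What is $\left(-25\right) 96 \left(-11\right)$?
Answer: $26400$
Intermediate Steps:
$\left(-25\right) 96 \left(-11\right) = \left(-2400\right) \left(-11\right) = 26400$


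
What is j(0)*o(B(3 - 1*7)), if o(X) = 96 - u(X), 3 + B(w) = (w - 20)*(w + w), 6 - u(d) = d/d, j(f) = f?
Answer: 0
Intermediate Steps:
u(d) = 5 (u(d) = 6 - d/d = 6 - 1*1 = 6 - 1 = 5)
B(w) = -3 + 2*w*(-20 + w) (B(w) = -3 + (w - 20)*(w + w) = -3 + (-20 + w)*(2*w) = -3 + 2*w*(-20 + w))
o(X) = 91 (o(X) = 96 - 1*5 = 96 - 5 = 91)
j(0)*o(B(3 - 1*7)) = 0*91 = 0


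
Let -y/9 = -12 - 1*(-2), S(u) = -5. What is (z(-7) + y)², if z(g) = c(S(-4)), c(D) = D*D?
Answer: 13225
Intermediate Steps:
c(D) = D²
z(g) = 25 (z(g) = (-5)² = 25)
y = 90 (y = -9*(-12 - 1*(-2)) = -9*(-12 + 2) = -9*(-10) = 90)
(z(-7) + y)² = (25 + 90)² = 115² = 13225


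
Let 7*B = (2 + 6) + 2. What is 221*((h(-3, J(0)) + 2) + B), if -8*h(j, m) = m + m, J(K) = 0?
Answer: 5304/7 ≈ 757.71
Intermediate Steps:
h(j, m) = -m/4 (h(j, m) = -(m + m)/8 = -m/4)
B = 10/7 (B = ((2 + 6) + 2)/7 = (8 + 2)/7 = (⅐)*10 = 10/7 ≈ 1.4286)
221*((h(-3, J(0)) + 2) + B) = 221*((-¼*0 + 2) + 10/7) = 221*((0 + 2) + 10/7) = 221*(2 + 10/7) = 221*(24/7) = 5304/7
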